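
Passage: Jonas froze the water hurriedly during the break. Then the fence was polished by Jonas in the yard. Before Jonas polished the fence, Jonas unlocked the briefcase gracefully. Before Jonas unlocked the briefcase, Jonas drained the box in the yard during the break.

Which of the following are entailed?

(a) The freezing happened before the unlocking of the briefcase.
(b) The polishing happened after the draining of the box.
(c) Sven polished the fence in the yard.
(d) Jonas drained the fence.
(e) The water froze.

(b), (e)

(a) Not entailed — the narrative doesn't order the freezing relative to the unlocking.
(b) Entailed — the narrative places the draining before the polishing.
(c) Not entailed — the passage has Jonas polishing the fence, not Sven.
(d) Not entailed — Jonas drained the box, not the fence; the fence belongs to the polishing event.
(e) Entailed — 'Jonas froze the water' is causative; it entails the inchoative 'the water froze'.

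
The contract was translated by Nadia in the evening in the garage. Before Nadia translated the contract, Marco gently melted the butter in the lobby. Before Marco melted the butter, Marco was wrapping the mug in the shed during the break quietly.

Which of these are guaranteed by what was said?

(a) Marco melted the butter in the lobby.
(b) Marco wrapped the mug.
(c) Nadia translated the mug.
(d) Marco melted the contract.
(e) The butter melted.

(a) Entailed — the original entails any weakening of itself; this just drops 'gently'.
(b) Not entailed — 'was wrapping' is progressive on an accomplishment; it does not entail the completed 'wrapped'.
(c) Not entailed — Nadia translated the contract, not the mug; the mug belongs to the wrapping event.
(d) Not entailed — Marco melted the butter, not the contract; the contract belongs to the translating event.
(e) Entailed — 'Marco melted the butter' is causative; it entails the inchoative 'the butter melted'.

(a), (e)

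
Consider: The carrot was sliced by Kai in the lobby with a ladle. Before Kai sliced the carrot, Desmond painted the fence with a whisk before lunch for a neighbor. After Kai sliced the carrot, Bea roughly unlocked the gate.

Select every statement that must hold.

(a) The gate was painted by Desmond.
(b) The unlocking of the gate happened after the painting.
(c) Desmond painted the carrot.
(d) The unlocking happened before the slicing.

(b)

(a) Not entailed — Desmond painted the fence, not the gate; the gate belongs to the unlocking event.
(b) Entailed — the narrative places the painting before the unlocking.
(c) Not entailed — Desmond painted the fence, not the carrot; the carrot belongs to the slicing event.
(d) Not entailed — the narrative places the slicing before the unlocking, not after.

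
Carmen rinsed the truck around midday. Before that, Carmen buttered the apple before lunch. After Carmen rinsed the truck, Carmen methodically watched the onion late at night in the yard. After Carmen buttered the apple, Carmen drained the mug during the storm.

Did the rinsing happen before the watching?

The narrative orders the rinsing before the watching.

yes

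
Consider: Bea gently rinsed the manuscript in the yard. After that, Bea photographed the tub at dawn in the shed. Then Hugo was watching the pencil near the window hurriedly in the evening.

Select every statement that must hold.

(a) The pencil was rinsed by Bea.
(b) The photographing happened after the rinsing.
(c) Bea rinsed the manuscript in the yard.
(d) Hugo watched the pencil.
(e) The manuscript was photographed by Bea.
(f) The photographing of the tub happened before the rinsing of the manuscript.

(a) Not entailed — Bea rinsed the manuscript, not the pencil; the pencil belongs to the watching event.
(b) Entailed — the narrative places the rinsing before the photographing.
(c) Entailed — the original entails any weakening of itself; this just drops 'gently'.
(d) Entailed — 'watch' is an activity; 'was watching' entails that some watching happened, so 'watched' holds.
(e) Not entailed — Bea photographed the tub, not the manuscript; the manuscript belongs to the rinsing event.
(f) Not entailed — the narrative places the rinsing before the photographing, not after.

(b), (c), (d)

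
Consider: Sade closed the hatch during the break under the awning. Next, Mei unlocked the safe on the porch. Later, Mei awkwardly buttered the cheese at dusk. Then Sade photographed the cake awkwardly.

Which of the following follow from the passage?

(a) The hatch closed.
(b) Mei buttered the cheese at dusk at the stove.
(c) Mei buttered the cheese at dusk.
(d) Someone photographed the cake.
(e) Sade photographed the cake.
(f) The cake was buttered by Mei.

(a), (c), (d), (e)

(a) Entailed — 'Sade closed the hatch' is causative; it entails the inchoative 'the hatch closed'.
(b) Not entailed — 'at the stove' adds information not in the original event.
(c) Entailed — every conjunct here is already in the original buttering event.
(d) Entailed — this follows by dropping conjuncts from the photographing event's description.
(e) Entailed — the original entails any weakening of itself; this just drops 'awkwardly'.
(f) Not entailed — Mei buttered the cheese, not the cake; the cake belongs to the photographing event.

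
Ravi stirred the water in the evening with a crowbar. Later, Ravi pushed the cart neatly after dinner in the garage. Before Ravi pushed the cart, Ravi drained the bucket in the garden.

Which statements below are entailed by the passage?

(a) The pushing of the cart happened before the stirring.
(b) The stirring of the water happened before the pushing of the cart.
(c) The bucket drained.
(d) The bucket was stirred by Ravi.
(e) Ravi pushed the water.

(b), (c)

(a) Not entailed — the narrative places the stirring before the pushing, not after.
(b) Entailed — the narrative places the stirring before the pushing.
(c) Entailed — 'Ravi drained the bucket' is causative; it entails the inchoative 'the bucket drained'.
(d) Not entailed — Ravi stirred the water, not the bucket; the bucket belongs to the draining event.
(e) Not entailed — Ravi pushed the cart, not the water; the water belongs to the stirring event.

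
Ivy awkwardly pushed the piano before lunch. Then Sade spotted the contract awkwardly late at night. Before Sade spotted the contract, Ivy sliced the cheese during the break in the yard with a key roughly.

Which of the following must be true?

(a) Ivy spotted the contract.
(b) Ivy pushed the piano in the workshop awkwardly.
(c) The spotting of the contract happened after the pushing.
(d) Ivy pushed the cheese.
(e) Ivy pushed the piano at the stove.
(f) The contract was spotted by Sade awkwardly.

(c), (f)

(a) Not entailed — the passage has Sade spotting the contract, not Ivy.
(b) Not entailed — 'in the workshop' adds information not in the original event.
(c) Entailed — the narrative places the pushing before the spotting.
(d) Not entailed — Ivy pushed the piano, not the cheese; the cheese belongs to the slicing event.
(e) Not entailed — 'at the stove' adds information not in the original event.
(f) Entailed — dropping 'late at night' leaves a sub-description the original still satisfies.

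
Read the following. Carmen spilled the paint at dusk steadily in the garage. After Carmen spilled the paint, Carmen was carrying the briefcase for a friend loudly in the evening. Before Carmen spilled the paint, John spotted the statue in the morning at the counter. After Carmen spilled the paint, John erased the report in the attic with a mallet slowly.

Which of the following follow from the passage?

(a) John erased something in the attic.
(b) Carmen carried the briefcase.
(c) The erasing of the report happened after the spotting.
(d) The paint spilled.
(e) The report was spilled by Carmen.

(a), (b), (c), (d)

(a) Entailed — this follows by dropping conjuncts from the erasing event's description.
(b) Entailed — 'carry' is an activity; 'was carrying' entails that some carrying happened, so 'carried' holds.
(c) Entailed — the narrative places the spotting before the erasing.
(d) Entailed — 'Carmen spilled the paint' is causative; it entails the inchoative 'the paint spilled'.
(e) Not entailed — Carmen spilled the paint, not the report; the report belongs to the erasing event.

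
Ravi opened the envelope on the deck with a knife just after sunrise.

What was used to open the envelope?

a knife

'with a knife' marks the instrument of the opening event.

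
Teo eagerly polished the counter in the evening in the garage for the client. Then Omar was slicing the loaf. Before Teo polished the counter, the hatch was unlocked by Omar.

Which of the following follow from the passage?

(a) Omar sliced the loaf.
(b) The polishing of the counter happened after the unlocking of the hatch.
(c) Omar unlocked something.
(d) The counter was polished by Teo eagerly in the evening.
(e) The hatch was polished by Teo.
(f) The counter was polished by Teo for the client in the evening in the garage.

(a) Not entailed — 'was slicing' is progressive on an accomplishment; it does not entail the completed 'sliced'.
(b) Entailed — the narrative places the unlocking before the polishing.
(c) Entailed — generalizing the patient leaves a sub-description the original still satisfies.
(d) Entailed — dropping 'for the client', 'in the garage' leaves a sub-description the original still satisfies.
(e) Not entailed — Teo polished the counter, not the hatch; the hatch belongs to the unlocking event.
(f) Entailed — dropping 'eagerly' leaves a sub-description the original still satisfies.

(b), (c), (d), (f)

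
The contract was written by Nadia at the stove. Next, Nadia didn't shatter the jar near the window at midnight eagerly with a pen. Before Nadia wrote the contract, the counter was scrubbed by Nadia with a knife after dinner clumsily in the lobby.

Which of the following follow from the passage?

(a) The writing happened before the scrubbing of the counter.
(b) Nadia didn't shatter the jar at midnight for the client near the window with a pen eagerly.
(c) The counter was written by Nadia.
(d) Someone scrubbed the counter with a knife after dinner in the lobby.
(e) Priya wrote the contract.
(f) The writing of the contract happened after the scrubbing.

(b), (d), (f)

(a) Not entailed — the narrative places the scrubbing before the writing, not after.
(b) Entailed — under negation, adding a further restriction is entailed: if no such shattering event occurred, none occurred for the client either.
(c) Not entailed — Nadia wrote the contract, not the counter; the counter belongs to the scrubbing event.
(d) Entailed — the original entails any weakening of itself; this just drops 'clumsily' and generalizes the agent.
(e) Not entailed — the passage has Nadia writing the contract, not Priya.
(f) Entailed — the narrative places the scrubbing before the writing.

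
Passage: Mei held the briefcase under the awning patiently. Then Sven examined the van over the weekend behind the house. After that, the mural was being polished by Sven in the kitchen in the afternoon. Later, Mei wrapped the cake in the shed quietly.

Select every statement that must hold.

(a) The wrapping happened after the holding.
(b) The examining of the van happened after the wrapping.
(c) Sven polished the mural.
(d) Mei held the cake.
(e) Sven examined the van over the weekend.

(a) Entailed — the narrative places the holding before the wrapping.
(b) Not entailed — the narrative places the examining before the wrapping, not after.
(c) Entailed — 'polish' is an activity; 'was polishing' entails that some polishing happened, so 'polished' holds.
(d) Not entailed — Mei held the briefcase, not the cake; the cake belongs to the wrapping event.
(e) Entailed — this follows by dropping conjuncts from the examining event's description.

(a), (c), (e)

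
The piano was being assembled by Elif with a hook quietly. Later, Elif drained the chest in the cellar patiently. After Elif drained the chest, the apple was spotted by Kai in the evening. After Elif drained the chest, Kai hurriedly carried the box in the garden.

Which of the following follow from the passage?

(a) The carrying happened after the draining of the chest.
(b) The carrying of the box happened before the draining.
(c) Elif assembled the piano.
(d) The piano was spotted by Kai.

(a) Entailed — the narrative places the draining before the carrying.
(b) Not entailed — the narrative places the draining before the carrying, not after.
(c) Not entailed — 'was assembling' is progressive on an accomplishment; it does not entail the completed 'assembled'.
(d) Not entailed — Kai spotted the apple, not the piano; the piano belongs to the assembling event.

(a)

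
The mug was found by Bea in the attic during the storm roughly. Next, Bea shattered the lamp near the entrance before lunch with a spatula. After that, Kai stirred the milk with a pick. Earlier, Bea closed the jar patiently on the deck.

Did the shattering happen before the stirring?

The narrative orders the shattering before the stirring.

yes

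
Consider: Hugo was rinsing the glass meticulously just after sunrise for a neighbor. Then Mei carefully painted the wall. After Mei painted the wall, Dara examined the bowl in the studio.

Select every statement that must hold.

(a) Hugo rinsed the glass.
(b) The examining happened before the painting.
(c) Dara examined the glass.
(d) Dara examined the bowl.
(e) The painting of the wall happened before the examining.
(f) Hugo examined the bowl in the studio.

(a) Entailed — 'rinse' is an activity; 'was rinsing' entails that some rinsing happened, so 'rinsed' holds.
(b) Not entailed — the narrative places the painting before the examining, not after.
(c) Not entailed — Dara examined the bowl, not the glass; the glass belongs to the rinsing event.
(d) Entailed — dropping 'in the studio' leaves a sub-description the original still satisfies.
(e) Entailed — the narrative places the painting before the examining.
(f) Not entailed — the passage has Dara examining the bowl, not Hugo.

(a), (d), (e)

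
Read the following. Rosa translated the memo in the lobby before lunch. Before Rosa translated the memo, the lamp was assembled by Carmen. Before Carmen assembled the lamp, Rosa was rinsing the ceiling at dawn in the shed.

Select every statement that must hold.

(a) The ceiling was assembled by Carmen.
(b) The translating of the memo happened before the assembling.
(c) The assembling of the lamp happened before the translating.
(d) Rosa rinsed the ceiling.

(a) Not entailed — Carmen assembled the lamp, not the ceiling; the ceiling belongs to the rinsing event.
(b) Not entailed — the narrative places the assembling before the translating, not after.
(c) Entailed — the narrative places the assembling before the translating.
(d) Entailed — 'rinse' is an activity; 'was rinsing' entails that some rinsing happened, so 'rinsed' holds.

(c), (d)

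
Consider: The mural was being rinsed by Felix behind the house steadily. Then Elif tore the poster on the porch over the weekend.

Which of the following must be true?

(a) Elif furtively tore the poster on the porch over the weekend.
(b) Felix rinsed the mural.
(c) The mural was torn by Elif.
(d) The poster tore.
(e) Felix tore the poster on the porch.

(b), (d)

(a) Not entailed — 'furtively' adds information not in the original event.
(b) Entailed — 'rinse' is an activity; 'was rinsing' entails that some rinsing happened, so 'rinsed' holds.
(c) Not entailed — Elif tore the poster, not the mural; the mural belongs to the rinsing event.
(d) Entailed — 'Elif tore the poster' is causative; it entails the inchoative 'the poster tore'.
(e) Not entailed — the passage has Elif tearing the poster, not Felix.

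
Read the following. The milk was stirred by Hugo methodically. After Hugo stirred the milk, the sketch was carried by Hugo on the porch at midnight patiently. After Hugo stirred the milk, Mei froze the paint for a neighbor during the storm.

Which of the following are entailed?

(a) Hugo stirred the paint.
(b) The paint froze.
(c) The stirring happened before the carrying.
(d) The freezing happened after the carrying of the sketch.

(b), (c)

(a) Not entailed — Hugo stirred the milk, not the paint; the paint belongs to the freezing event.
(b) Entailed — 'Mei froze the paint' is causative; it entails the inchoative 'the paint froze'.
(c) Entailed — the narrative places the stirring before the carrying.
(d) Not entailed — the narrative doesn't order the carrying relative to the freezing.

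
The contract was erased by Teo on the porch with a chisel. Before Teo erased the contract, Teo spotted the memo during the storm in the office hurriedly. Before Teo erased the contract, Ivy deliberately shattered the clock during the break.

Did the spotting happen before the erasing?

The narrative orders the spotting before the erasing.

yes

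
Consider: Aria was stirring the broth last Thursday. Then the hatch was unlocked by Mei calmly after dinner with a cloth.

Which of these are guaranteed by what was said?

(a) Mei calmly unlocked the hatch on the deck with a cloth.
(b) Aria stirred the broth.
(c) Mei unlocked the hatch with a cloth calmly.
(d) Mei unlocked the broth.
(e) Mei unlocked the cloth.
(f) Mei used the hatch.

(a) Not entailed — 'on the deck' adds information not in the original event.
(b) Entailed — 'stir' is an activity; 'was stirring' entails that some stirring happened, so 'stirred' holds.
(c) Entailed — every conjunct here is already in the original unlocking event.
(d) Not entailed — Mei unlocked the hatch, not the broth; the broth belongs to the stirring event.
(e) Not entailed — the cloth is the instrument, not what was unlocked.
(f) Not entailed — the hatch is the patient, not an instrument — Mei used a cloth.

(b), (c)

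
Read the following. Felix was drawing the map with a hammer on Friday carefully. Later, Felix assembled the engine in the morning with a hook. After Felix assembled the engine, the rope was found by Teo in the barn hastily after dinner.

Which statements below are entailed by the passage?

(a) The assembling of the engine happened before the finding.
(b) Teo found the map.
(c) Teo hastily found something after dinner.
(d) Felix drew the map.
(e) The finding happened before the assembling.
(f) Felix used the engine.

(a), (c)

(a) Entailed — the narrative places the assembling before the finding.
(b) Not entailed — Teo found the rope, not the map; the map belongs to the drawing event.
(c) Entailed — the original entails any weakening of itself; this just drops 'in the barn' and generalizes the patient.
(d) Not entailed — 'was drawing' is progressive on an accomplishment; it does not entail the completed 'drew'.
(e) Not entailed — the narrative places the assembling before the finding, not after.
(f) Not entailed — the engine is the patient, not an instrument — Felix used a hook.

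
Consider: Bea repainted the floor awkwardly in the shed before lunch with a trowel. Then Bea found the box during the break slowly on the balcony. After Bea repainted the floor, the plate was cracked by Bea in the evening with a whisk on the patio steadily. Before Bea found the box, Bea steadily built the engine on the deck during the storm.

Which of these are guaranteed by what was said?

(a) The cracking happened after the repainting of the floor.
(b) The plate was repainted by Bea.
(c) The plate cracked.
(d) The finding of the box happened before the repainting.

(a), (c)

(a) Entailed — the narrative places the repainting before the cracking.
(b) Not entailed — Bea repainted the floor, not the plate; the plate belongs to the cracking event.
(c) Entailed — 'Bea cracked the plate' is causative; it entails the inchoative 'the plate cracked'.
(d) Not entailed — the narrative places the repainting before the finding, not after.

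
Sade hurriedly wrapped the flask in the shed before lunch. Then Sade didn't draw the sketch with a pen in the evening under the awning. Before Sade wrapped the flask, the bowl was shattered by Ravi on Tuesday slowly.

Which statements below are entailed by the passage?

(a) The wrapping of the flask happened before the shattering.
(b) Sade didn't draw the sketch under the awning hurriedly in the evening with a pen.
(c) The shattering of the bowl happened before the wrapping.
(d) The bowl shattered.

(a) Not entailed — the narrative places the shattering before the wrapping, not after.
(b) Entailed — under negation, adding a further restriction is entailed: if no such drawing event occurred, none occurred hurriedly either.
(c) Entailed — the narrative places the shattering before the wrapping.
(d) Entailed — 'Ravi shattered the bowl' is causative; it entails the inchoative 'the bowl shattered'.

(b), (c), (d)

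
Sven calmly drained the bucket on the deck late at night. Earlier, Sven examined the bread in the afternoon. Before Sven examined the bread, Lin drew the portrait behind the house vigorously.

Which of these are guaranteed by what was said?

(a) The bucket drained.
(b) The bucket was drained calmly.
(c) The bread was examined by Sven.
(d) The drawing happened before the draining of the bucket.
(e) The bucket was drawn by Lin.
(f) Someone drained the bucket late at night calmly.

(a) Entailed — 'Sven drained the bucket' is causative; it entails the inchoative 'the bucket drained'.
(b) Entailed — this follows by dropping conjuncts from the draining event's description.
(c) Entailed — dropping 'in the afternoon' leaves a sub-description the original still satisfies.
(d) Entailed — the narrative places the drawing before the draining.
(e) Not entailed — Lin drew the portrait, not the bucket; the bucket belongs to the draining event.
(f) Entailed — this follows by dropping conjuncts from the draining event's description.

(a), (b), (c), (d), (f)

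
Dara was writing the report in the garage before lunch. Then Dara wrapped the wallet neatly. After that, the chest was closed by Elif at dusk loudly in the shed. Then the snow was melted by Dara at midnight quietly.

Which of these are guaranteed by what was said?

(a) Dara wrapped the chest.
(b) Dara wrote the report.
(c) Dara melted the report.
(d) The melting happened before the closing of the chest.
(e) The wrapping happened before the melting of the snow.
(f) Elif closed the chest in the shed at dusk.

(e), (f)

(a) Not entailed — Dara wrapped the wallet, not the chest; the chest belongs to the closing event.
(b) Not entailed — 'was writing' is progressive on an accomplishment; it does not entail the completed 'wrote'.
(c) Not entailed — Dara melted the snow, not the report; the report belongs to the writing event.
(d) Not entailed — the narrative places the closing before the melting, not after.
(e) Entailed — the narrative places the wrapping before the melting.
(f) Entailed — this follows by dropping conjuncts from the closing event's description.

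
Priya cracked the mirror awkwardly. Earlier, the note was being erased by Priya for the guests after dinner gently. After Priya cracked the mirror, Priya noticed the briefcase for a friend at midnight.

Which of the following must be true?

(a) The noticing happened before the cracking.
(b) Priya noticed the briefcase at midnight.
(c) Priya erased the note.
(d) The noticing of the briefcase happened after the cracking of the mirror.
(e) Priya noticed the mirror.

(a) Not entailed — the narrative places the cracking before the noticing, not after.
(b) Entailed — the original entails any weakening of itself; this just drops 'for a friend'.
(c) Not entailed — 'was erasing' is progressive on an accomplishment; it does not entail the completed 'erased'.
(d) Entailed — the narrative places the cracking before the noticing.
(e) Not entailed — Priya noticed the briefcase, not the mirror; the mirror belongs to the cracking event.

(b), (d)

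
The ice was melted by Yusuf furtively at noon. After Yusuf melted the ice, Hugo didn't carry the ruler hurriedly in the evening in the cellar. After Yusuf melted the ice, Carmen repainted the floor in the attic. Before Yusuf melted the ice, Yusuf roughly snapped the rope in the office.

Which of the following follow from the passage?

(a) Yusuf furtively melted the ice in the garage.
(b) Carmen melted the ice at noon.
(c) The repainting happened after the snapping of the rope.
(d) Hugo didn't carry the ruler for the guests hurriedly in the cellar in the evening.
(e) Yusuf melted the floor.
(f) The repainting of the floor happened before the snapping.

(c), (d)

(a) Not entailed — 'in the garage' adds information not in the original event.
(b) Not entailed — the passage has Yusuf melting the ice, not Carmen.
(c) Entailed — the narrative places the snapping before the repainting.
(d) Entailed — under negation, adding a further restriction is entailed: if no such carrying event occurred, none occurred for the guests either.
(e) Not entailed — Yusuf melted the ice, not the floor; the floor belongs to the repainting event.
(f) Not entailed — the narrative places the snapping before the repainting, not after.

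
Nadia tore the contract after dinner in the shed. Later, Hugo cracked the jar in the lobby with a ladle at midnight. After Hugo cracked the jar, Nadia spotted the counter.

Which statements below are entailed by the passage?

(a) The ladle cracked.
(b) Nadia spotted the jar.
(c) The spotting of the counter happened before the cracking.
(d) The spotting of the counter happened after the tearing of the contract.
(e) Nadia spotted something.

(d), (e)

(a) Not entailed — the jar is what cracked, not the ladle.
(b) Not entailed — Nadia spotted the counter, not the jar; the jar belongs to the cracking event.
(c) Not entailed — the narrative places the cracking before the spotting, not after.
(d) Entailed — the narrative places the tearing before the spotting.
(e) Entailed — this follows by dropping conjuncts from the spotting event's description.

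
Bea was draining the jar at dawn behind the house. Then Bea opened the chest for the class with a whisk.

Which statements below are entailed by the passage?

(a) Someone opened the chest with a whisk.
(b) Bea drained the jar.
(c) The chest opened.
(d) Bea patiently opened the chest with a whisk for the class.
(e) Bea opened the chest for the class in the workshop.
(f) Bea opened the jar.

(a), (c)

(a) Entailed — every conjunct here is already in the original opening event.
(b) Not entailed — 'was draining' is progressive on an accomplishment; it does not entail the completed 'drained'.
(c) Entailed — 'Bea opened the chest' is causative; it entails the inchoative 'the chest opened'.
(d) Not entailed — 'patiently' adds information not in the original event.
(e) Not entailed — 'in the workshop' adds information not in the original event.
(f) Not entailed — Bea opened the chest, not the jar; the jar belongs to the draining event.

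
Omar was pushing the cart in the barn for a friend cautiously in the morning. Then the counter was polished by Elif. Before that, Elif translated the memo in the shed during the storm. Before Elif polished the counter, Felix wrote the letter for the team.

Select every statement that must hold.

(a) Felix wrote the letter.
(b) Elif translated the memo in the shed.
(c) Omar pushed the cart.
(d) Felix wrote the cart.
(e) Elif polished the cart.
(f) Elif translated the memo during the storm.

(a), (b), (c), (f)

(a) Entailed — this follows by dropping conjuncts from the writing event's description.
(b) Entailed — every conjunct here is already in the original translating event.
(c) Entailed — 'push' is an activity; 'was pushing' entails that some pushing happened, so 'pushed' holds.
(d) Not entailed — Felix wrote the letter, not the cart; the cart belongs to the pushing event.
(e) Not entailed — Elif polished the counter, not the cart; the cart belongs to the pushing event.
(f) Entailed — every conjunct here is already in the original translating event.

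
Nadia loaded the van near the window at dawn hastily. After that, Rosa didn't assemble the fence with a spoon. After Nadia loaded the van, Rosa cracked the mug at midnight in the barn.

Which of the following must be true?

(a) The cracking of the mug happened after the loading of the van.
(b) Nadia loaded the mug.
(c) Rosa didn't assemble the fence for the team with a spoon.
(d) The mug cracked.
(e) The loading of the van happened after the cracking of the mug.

(a) Entailed — the narrative places the loading before the cracking.
(b) Not entailed — Nadia loaded the van, not the mug; the mug belongs to the cracking event.
(c) Entailed — under negation, adding a further restriction is entailed: if no such assembling event occurred, none occurred for the team either.
(d) Entailed — 'Rosa cracked the mug' is causative; it entails the inchoative 'the mug cracked'.
(e) Not entailed — the narrative places the loading before the cracking, not after.

(a), (c), (d)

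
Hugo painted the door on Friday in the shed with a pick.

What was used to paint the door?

a pick

'with a pick' marks the instrument of the painting event.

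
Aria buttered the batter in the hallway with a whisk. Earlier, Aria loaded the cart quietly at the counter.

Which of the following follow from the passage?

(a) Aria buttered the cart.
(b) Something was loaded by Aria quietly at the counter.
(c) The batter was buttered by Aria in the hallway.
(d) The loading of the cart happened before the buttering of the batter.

(b), (c), (d)

(a) Not entailed — Aria buttered the batter, not the cart; the cart belongs to the loading event.
(b) Entailed — generalizing the patient leaves a sub-description the original still satisfies.
(c) Entailed — dropping 'with a whisk' leaves a sub-description the original still satisfies.
(d) Entailed — the narrative places the loading before the buttering.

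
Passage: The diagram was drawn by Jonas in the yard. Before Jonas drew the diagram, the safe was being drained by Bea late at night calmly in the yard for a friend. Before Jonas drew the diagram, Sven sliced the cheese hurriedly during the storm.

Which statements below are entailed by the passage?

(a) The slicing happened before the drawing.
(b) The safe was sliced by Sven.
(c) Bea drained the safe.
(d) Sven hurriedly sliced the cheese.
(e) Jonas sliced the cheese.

(a), (d)

(a) Entailed — the narrative places the slicing before the drawing.
(b) Not entailed — Sven sliced the cheese, not the safe; the safe belongs to the draining event.
(c) Not entailed — 'was draining' is progressive on an accomplishment; it does not entail the completed 'drained'.
(d) Entailed — dropping 'during the storm' leaves a sub-description the original still satisfies.
(e) Not entailed — the passage has Sven slicing the cheese, not Jonas.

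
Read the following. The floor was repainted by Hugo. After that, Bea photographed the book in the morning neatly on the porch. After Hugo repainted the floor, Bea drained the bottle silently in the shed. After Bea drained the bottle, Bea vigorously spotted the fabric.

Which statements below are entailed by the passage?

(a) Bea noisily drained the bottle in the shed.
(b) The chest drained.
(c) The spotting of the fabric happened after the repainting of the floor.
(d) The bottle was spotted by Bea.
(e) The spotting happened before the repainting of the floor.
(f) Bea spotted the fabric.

(a) Not entailed — 'noisily' adds a manner not in (and inconsistent with) the original.
(b) Not entailed — the bottle is what drained, not the chest.
(c) Entailed — the narrative places the repainting before the spotting.
(d) Not entailed — Bea spotted the fabric, not the bottle; the bottle belongs to the draining event.
(e) Not entailed — the narrative places the repainting before the spotting, not after.
(f) Entailed — this follows by dropping conjuncts from the spotting event's description.

(c), (f)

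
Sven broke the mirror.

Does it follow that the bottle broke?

no

Nothing is said about any bottle; only the mirror is affected.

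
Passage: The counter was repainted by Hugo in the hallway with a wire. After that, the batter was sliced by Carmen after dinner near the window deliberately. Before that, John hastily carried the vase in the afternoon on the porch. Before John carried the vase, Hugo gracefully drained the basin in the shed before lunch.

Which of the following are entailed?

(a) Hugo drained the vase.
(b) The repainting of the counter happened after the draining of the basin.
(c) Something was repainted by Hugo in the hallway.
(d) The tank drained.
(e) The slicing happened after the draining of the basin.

(a) Not entailed — Hugo drained the basin, not the vase; the vase belongs to the carrying event.
(b) Not entailed — the narrative doesn't order the draining relative to the repainting.
(c) Entailed — every conjunct here is already in the original repainting event.
(d) Not entailed — the basin is what drained, not the tank.
(e) Entailed — the narrative places the draining before the slicing.

(c), (e)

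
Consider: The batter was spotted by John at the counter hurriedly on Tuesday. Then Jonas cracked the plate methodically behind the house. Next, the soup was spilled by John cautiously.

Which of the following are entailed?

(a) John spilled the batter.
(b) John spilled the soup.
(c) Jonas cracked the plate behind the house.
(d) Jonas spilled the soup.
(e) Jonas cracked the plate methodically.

(a) Not entailed — John spilled the soup, not the batter; the batter belongs to the spotting event.
(b) Entailed — every conjunct here is already in the original spilling event.
(c) Entailed — the original entails any weakening of itself; this just drops 'methodically'.
(d) Not entailed — the passage has John spilling the soup, not Jonas.
(e) Entailed — the original entails any weakening of itself; this just drops 'behind the house'.

(b), (c), (e)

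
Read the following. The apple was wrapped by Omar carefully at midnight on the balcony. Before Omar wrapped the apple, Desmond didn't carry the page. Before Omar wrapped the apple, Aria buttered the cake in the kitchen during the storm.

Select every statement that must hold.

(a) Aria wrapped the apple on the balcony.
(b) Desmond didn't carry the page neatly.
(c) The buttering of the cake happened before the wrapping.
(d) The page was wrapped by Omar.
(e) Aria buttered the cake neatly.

(b), (c)

(a) Not entailed — the passage has Omar wrapping the apple, not Aria.
(b) Entailed — under negation, adding a further restriction is entailed: if no such carrying event occurred, none occurred neatly either.
(c) Entailed — the narrative places the buttering before the wrapping.
(d) Not entailed — Omar wrapped the apple, not the page; the page belongs to the carrying event.
(e) Not entailed — 'neatly' adds information not in the original event.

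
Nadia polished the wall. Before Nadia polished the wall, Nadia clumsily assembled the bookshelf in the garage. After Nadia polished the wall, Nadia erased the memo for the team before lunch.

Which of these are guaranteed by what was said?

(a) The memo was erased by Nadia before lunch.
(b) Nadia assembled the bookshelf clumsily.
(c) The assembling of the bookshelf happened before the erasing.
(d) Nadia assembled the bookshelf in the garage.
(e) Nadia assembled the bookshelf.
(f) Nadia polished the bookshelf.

(a), (b), (c), (d), (e)

(a) Entailed — the original entails any weakening of itself; this just drops 'for the team'.
(b) Entailed — dropping 'in the garage' leaves a sub-description the original still satisfies.
(c) Entailed — the narrative places the assembling before the erasing.
(d) Entailed — dropping 'clumsily' leaves a sub-description the original still satisfies.
(e) Entailed — this follows by dropping conjuncts from the assembling event's description.
(f) Not entailed — Nadia polished the wall, not the bookshelf; the bookshelf belongs to the assembling event.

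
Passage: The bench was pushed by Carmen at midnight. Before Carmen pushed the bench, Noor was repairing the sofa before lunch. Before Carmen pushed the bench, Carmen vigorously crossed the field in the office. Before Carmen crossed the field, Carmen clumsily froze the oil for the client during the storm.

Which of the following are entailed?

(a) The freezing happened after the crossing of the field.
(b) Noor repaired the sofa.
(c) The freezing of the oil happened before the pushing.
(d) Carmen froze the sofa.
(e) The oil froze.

(a) Not entailed — the narrative places the freezing before the crossing, not after.
(b) Not entailed — 'was repairing' is progressive on an accomplishment; it does not entail the completed 'repaired'.
(c) Entailed — the narrative places the freezing before the pushing.
(d) Not entailed — Carmen froze the oil, not the sofa; the sofa belongs to the repairing event.
(e) Entailed — 'Carmen froze the oil' is causative; it entails the inchoative 'the oil froze'.

(c), (e)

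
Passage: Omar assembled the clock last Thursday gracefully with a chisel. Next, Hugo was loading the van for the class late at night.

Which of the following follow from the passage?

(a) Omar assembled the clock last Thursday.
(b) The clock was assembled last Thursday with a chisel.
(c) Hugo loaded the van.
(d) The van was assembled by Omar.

(a), (b)

(a) Entailed — every conjunct here is already in the original assembling event.
(b) Entailed — this follows by dropping conjuncts from the assembling event's description.
(c) Not entailed — 'was loading' is progressive on an accomplishment; it does not entail the completed 'loaded'.
(d) Not entailed — Omar assembled the clock, not the van; the van belongs to the loading event.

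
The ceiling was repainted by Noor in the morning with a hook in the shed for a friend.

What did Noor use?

'with a hook' marks the instrument of the repainting event.

a hook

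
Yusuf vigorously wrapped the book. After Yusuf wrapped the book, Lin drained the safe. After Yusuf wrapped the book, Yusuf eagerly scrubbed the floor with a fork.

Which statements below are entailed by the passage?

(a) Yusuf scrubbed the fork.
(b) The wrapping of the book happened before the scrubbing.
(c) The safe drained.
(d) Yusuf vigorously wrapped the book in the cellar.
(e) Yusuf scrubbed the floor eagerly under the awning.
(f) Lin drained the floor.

(a) Not entailed — the fork is the instrument, not what was scrubbed.
(b) Entailed — the narrative places the wrapping before the scrubbing.
(c) Entailed — 'Lin drained the safe' is causative; it entails the inchoative 'the safe drained'.
(d) Not entailed — 'in the cellar' adds information not in the original event.
(e) Not entailed — 'under the awning' adds information not in the original event.
(f) Not entailed — Lin drained the safe, not the floor; the floor belongs to the scrubbing event.

(b), (c)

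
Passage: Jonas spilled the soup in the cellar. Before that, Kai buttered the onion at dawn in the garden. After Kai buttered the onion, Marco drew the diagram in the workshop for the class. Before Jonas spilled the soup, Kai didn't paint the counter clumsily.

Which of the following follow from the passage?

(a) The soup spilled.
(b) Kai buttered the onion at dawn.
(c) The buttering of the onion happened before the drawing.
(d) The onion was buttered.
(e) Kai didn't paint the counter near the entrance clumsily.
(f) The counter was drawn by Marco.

(a), (b), (c), (d), (e)

(a) Entailed — 'Jonas spilled the soup' is causative; it entails the inchoative 'the soup spilled'.
(b) Entailed — this follows by dropping conjuncts from the buttering event's description.
(c) Entailed — the narrative places the buttering before the drawing.
(d) Entailed — dropping 'in the garden', 'at dawn' and generalizing the agent leaves a sub-description the original still satisfies.
(e) Entailed — under negation, adding a further restriction is entailed: if no such painting event occurred, none occurred near the entrance either.
(f) Not entailed — Marco drew the diagram, not the counter; the counter belongs to the painting event.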